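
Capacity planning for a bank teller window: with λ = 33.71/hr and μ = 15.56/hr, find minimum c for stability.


Stability requires cμ > λ ⇔ c > λ/μ.
λ/μ = 33.71/15.56 = 2.1665
Minimum integer c = ⌊2.1665⌋ + 1 = 3
Check: 3·15.56 = 46.68 > 33.71, while 2·15.56 = 31.12 ≤ 33.71

Final: 3 servers


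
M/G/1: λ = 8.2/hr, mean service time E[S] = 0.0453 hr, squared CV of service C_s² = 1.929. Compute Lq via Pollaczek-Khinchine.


ρ = λ·E[S] = 8.2·0.0453 = 0.3715
Lq = ρ²(1+C_s²)/(2(1−ρ)) = 0.1380·(1+1.929)/(2·0.6285)
= 0.1380·2.9290/1.2571 = 0.32150

Final: 0.32150


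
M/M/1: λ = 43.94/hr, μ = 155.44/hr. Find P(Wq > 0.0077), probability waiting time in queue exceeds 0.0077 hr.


ρ = 43.94/155.44 = 0.2827
P(Wq > t) = ρ·e^{−(μ−λ)t} = 0.2827·e^{−0.8586}
= 0.2827·0.423776 = 0.119794

Final: 0.119794


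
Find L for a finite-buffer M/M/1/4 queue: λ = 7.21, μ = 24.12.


ρ = 7.21/24.12 = 0.2989
L = ρ[1 − (K+1)ρ^K + Kρ^(K+1)] / [(1−ρ)(1−ρ^(K+1))]
Numerator: 0.2989·(1 − 5·0.007984 + 4·0.002387) = 0.289842
Denominator: (0.7011)·(0.997613) = 0.699405
L = 0.289842/0.699405 = 0.4144

Final: 0.4144


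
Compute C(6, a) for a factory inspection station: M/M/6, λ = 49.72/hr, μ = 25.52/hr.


a = λ/μ = 1.9483; ρ = a/6 = 0.3247
P₀ = 0.142340 (from M/M/c formula)
C(c,a) = [a^c/(c!(1−ρ))]·P₀ = [54.68934/(720·0.6753)]·0.142340
= 0.11248·0.142340 = 0.016011

Final: 0.016011


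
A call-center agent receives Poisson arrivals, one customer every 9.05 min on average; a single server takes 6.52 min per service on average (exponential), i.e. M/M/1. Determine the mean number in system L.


λ = 60/9.05 = 6.6298 /hr
μ = 60/6.52 = 9.2025 /hr
ρ = λ/μ = 6.6298/9.2025 = 0.7204
L = ρ/(1−ρ) = 0.7204/0.2796 = 2.5771

Final: 2.5771


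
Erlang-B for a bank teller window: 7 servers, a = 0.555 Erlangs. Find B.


B(c,a) = (a^c/c!) / Σ_{k=0}^{c} a^k/k!
a^7/7! = 0.000003218
Σ terms (k=0..7): 1.00000 + 0.55500 + 0.15401 + 0.02849 + 0.003953 + 0.0004388 + 0.00004059 + 0.000003218 = 1.741941
B = 0.000003218/1.741941 = 0.000001848

Final: 0.000001848


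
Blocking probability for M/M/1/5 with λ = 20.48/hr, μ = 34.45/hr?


ρ = λ/μ = 20.48/34.45 = 0.5945
P_K = (1−ρ)ρ^K/(1−ρ^(K+1)) = (0.4055·0.074251)/(1 − 0.044141)
= 0.030110/0.955859 = 0.031500

Final: 0.031500


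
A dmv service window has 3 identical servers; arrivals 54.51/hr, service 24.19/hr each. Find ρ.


ρ = λ/(cμ) = 54.51/(3·24.19) = 54.51/72.57 = 0.7511

Final: 0.7511


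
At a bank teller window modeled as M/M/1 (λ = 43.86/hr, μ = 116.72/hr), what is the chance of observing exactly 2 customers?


ρ = 43.86/116.72 = 0.3758
P_n = (1−ρ)·ρ^n = (1 − 0.3758)·0.3758^2 = 0.6242·0.141204 = 0.088144

Final: 0.088144


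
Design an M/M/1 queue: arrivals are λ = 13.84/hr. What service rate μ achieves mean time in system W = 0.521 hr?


W = 1/(μ−λ) ⇒ μ − λ = 1/W = 1/0.521 = 1.9194
μ = λ + 1/W = 13.84 + 1.9194 = 15.7594 per hr

Final: 15.7594 /hr


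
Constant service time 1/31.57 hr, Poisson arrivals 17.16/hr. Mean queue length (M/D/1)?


ρ = 17.16/31.57 = 0.5436
M/D/1: Lq = ρ²/(2(1−ρ)) = 0.2955/(2·0.4564) = 0.32364

Final: 0.32364


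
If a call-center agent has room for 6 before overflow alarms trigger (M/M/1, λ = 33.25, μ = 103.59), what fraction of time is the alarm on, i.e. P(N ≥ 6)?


ρ = 33.25/103.59 = 0.3210
P(N ≥ n) = ρ^n = 0.3210^6 = 0.001094

Final: 0.001094


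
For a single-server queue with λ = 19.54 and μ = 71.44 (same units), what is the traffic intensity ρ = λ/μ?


ρ = λ/μ = 19.54/71.44 = 0.2735

Final: 0.2735


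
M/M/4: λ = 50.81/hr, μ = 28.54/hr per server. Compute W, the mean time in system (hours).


a = 1.7803; ρ = 0.4451; P₀ = 0.165022
Lq = P₀·a^c·ρ/(c!(1−ρ)²) = 0.09983
Wq = Lq/λ = 0.09983/50.81 = 0.001965 hr
W = Wq + 1/μ = 0.001965 + 0.03504 = 0.03700 hr

Final: 0.03700 hr


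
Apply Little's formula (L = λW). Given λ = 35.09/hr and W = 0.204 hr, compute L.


L = λW = 35.09·0.204 = 7.1584

Final: 7.1584


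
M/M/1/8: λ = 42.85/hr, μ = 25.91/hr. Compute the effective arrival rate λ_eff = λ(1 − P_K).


ρ = 1.6538; P_K = (1−ρ)ρ^8/(1−ρ^9) = 0.399651
λ_eff = λ(1 − P_K) = 42.85·(1 − 0.399651) = 42.85·0.600349 = 25.7250 /hr

Final: 25.7250 /hr


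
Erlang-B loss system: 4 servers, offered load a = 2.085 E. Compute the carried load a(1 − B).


B(4,2.085) = 0.104203 (Erlang-B)
Carried load = a(1 − B) = 2.085·(1 − 0.104203) = 2.085·0.895797 = 1.8677 E

Final: 1.8677 Erlangs


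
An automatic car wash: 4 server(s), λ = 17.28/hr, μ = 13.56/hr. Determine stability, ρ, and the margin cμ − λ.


Total capacity cμ = 4·13.56 = 54.24/hr
ρ = λ/(cμ) = 17.28/54.24 = 0.3186
Stable ⇔ ρ < 1: YES
Spare capacity = cμ − λ = 54.24 − 17.28 = 36.96/hr

Final: ρ = 0.3186; stable; margin = 36.96/hr


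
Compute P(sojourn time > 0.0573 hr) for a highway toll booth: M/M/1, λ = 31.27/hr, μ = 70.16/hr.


W ~ Exponential(μ−λ) for M/M/1.
μ − λ = 70.16 − 31.27 = 38.8900
P(W > t) = e^{−(μ−λ)t} = e^{−2.2284} = 0.107701

Final: 0.107701


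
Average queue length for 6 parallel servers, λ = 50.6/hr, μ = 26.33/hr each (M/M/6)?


a = λ/μ = 1.9218; ρ = a/6 = 0.3203
P₀ = 0.146179
Lq = P₀·a^c·ρ / (c!·(1−ρ)²) = 0.146179·50.37302·0.3203/(720·0.46200)
= 0.007090

Final: 0.007090


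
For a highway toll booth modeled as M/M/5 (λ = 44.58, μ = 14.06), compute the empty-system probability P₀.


a = λ/μ = 44.58/14.06 = 3.1707; ρ = a/c = 0.6341
Σ_{k=0}^{4} a^k/k! (terms k=0..4) = 1.00000 + 3.17070 + 5.02666 + 5.31267 + 4.21122 = 18.72125
Tail: a^5/(5!(1−ρ)) = 320.45992/(120·0.3659) = 7.29923
P₀ = 1/(18.72125 + 7.29923) = 1/26.02047 = 0.038431

Final: 0.038431


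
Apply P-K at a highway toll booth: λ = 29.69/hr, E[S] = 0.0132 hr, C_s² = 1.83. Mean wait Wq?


ρ = λ·E[S] = 29.69·0.0132 = 0.3919
E[S²] = E[S]²(1+C_s²) = 0.0132²·(1+1.83) = 0.0004931
Wq = λ·E[S²]/(2(1−ρ)) = 29.69·0.0004931/(2·0.6081) = 0.01204 hr

Final: 0.01204 hr


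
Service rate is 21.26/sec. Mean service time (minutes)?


Mean service time = 1/μ = 1/21.26 second = 0.04704 second
In minutes: 0.04704 × 0.0166667 = 0.0007839 min

Final: 0.0007839 min


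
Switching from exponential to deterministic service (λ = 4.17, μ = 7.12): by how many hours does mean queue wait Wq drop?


ρ = 4.17/7.12 = 0.5857
Wq(M/M/1) = ρ/(μ−λ) = 0.5857/2.95 = 0.19853 hr
Wq(M/D/1) = ρ/(2(μ−λ)) = 0.09927 hr
Savings = 0.19853 − 0.09927 = 0.09927 hr

Final: 0.09927 hr


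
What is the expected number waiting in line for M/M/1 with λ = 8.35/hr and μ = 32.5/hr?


ρ = 8.35/32.5 = 0.2569
Lq = ρ²/(1−ρ) = 0.06601/0.7431 = 0.08883

Final: 0.08883


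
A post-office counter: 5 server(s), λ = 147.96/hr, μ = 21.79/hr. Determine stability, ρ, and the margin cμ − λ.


Total capacity cμ = 5·21.79 = 108.95/hr
ρ = λ/(cμ) = 147.96/108.95 = 1.3581
Stable ⇔ ρ < 1: NO
Spare capacity = cμ − λ = 108.95 − 147.96 = -39.01/hr

Final: ρ = 1.3581; unstable; margin = -39.01/hr


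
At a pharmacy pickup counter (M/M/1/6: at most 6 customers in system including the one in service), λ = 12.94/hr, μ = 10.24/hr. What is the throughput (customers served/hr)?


ρ = 1.2637; P_K = (1−ρ)ρ^6/(1−ρ^7) = 0.258986
λ_eff = λ(1 − P_K) = 12.94·(1 − 0.258986) = 12.94·0.741014 = 9.5887 /hr

Final: 9.5887 /hr


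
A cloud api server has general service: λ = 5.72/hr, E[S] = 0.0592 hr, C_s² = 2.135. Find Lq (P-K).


ρ = λ·E[S] = 5.72·0.0592 = 0.3386
Lq = ρ²(1+C_s²)/(2(1−ρ)) = 0.1147·(1+2.135)/(2·0.6614)
= 0.1147·3.1350/1.3228 = 0.27177

Final: 0.27177


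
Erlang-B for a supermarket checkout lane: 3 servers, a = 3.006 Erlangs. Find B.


B(c,a) = (a^c/c!) / Σ_{k=0}^{c} a^k/k!
a^3/3! = 4.527054
Σ terms (k=0..3): 1.00000 + 3.00600 + 4.51802 + 4.52705 = 13.051072
B = 4.527054/13.051072 = 0.346872

Final: 0.346872


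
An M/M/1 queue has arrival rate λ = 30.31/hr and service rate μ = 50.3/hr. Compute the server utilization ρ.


ρ = λ/μ = 30.31/50.3 = 0.6026

Final: 0.6026


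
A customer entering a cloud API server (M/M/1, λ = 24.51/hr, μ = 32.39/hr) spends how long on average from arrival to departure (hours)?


W = 1/(μ−λ) = 1/(32.39 − 24.51) = 1/7.88 = 0.1269 hr

Final: 0.1269 hr


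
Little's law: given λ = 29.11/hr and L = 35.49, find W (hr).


W = L/λ = 35.49/29.11 = 1.2192 hr

Final: 1.2192 hr


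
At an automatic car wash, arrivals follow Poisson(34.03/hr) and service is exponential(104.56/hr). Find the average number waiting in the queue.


ρ = 34.03/104.56 = 0.3255
Lq = ρ²/(1−ρ) = 0.1059/0.6745 = 0.1570

Final: 0.1570


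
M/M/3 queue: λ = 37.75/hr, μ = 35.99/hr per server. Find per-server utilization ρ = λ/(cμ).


ρ = λ/(cμ) = 37.75/(3·35.99) = 37.75/107.97 = 0.3496

Final: 0.3496


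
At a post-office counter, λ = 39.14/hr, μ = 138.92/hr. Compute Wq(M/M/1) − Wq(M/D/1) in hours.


ρ = 39.14/138.92 = 0.2817
Wq(M/M/1) = ρ/(μ−λ) = 0.2817/99.78 = 0.002824 hr
Wq(M/D/1) = ρ/(2(μ−λ)) = 0.001412 hr
Savings = 0.002824 − 0.001412 = 0.001412 hr

Final: 0.001412 hr


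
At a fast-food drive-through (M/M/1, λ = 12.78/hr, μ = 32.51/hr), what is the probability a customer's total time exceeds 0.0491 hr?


W ~ Exponential(μ−λ) for M/M/1.
μ − λ = 32.51 − 12.78 = 19.7300
P(W > t) = e^{−(μ−λ)t} = e^{−0.9687} = 0.379560

Final: 0.379560


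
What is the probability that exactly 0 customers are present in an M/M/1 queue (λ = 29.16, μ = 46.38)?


ρ = 29.16/46.38 = 0.6287
P_n = (1−ρ)·ρ^n = (1 − 0.6287)·0.6287^0 = 0.3713·1.000000 = 0.371281

Final: 0.371281


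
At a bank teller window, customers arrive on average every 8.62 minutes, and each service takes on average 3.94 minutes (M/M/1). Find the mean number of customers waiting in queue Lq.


λ = 60/8.62 = 6.9606 /hr
μ = 60/3.94 = 15.2284 /hr
ρ = λ/μ = 6.9606/15.2284 = 0.4571
Lq = ρ²/(1−ρ) = 0.2089/0.5429 = 0.3848

Final: 0.3848


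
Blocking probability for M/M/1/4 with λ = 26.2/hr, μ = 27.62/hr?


ρ = λ/μ = 26.2/27.62 = 0.9486
P_K = (1−ρ)ρ^K/(1−ρ^(K+1)) = (0.05141·0.809675)/(1 − 0.768048)
= 0.041627/0.231952 = 0.179463

Final: 0.179463


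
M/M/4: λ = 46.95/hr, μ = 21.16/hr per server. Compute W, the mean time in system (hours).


a = 2.2188; ρ = 0.5547; P₀ = 0.102367
Lq = P₀·a^c·ρ/(c!(1−ρ)²) = 0.28919
Wq = Lq/λ = 0.28919/46.95 = 0.006160 hr
W = Wq + 1/μ = 0.006160 + 0.04726 = 0.05342 hr

Final: 0.05342 hr


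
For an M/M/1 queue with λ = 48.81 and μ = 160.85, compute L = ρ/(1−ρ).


ρ = λ/μ = 48.81/160.85 = 0.3035
L = ρ/(1−ρ) = 0.3035/(1 − 0.3035) = 0.3035/0.6965 = 0.4356

Final: 0.4356


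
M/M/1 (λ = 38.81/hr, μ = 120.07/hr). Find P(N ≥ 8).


ρ = 38.81/120.07 = 0.3232
P(N ≥ n) = ρ^n = 0.3232^8 = 0.0001191

Final: 0.0001191


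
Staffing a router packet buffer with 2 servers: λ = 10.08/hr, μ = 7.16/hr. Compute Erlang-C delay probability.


a = λ/μ = 1.4078; ρ = a/2 = 0.7039
P₀ = 0.173770 (from M/M/c formula)
C(c,a) = [a^c/(c!(1−ρ))]·P₀ = [1.98196/(2·0.2961)]·0.173770
= 3.34690·0.173770 = 0.581592

Final: 0.581592


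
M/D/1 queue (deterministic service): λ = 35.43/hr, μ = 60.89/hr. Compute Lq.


ρ = 35.43/60.89 = 0.5819
M/D/1: Lq = ρ²/(2(1−ρ)) = 0.3386/(2·0.4181) = 0.40486

Final: 0.40486


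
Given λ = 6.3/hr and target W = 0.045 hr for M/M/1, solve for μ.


W = 1/(μ−λ) ⇒ μ − λ = 1/W = 1/0.045 = 22.2222
μ = λ + 1/W = 6.3 + 22.2222 = 28.5222 per hr

Final: 28.5222 /hr


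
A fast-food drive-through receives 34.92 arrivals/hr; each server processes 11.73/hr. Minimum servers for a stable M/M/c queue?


Stability requires cμ > λ ⇔ c > λ/μ.
λ/μ = 34.92/11.73 = 2.9770
Minimum integer c = ⌊2.9770⌋ + 1 = 3
Check: 3·11.73 = 35.19 > 34.92, while 2·11.73 = 23.46 ≤ 34.92

Final: 3 servers


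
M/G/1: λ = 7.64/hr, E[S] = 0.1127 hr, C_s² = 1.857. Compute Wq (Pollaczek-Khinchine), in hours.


ρ = λ·E[S] = 7.64·0.1127 = 0.8610
E[S²] = E[S]²(1+C_s²) = 0.1127²·(1+1.857) = 0.036288
Wq = λ·E[S²]/(2(1−ρ)) = 7.64·0.036288/(2·0.1390) = 0.99746 hr

Final: 0.99746 hr


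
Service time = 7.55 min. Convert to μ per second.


μ = 1/(service time) in consistent units.
1 second = 0.0166667 min, so μ = 0.0166667/7.55 = 0.002208 per second

Final: 0.002208 /sec


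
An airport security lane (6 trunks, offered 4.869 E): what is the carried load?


B(6,4.869) = 0.181984 (Erlang-B)
Carried load = a(1 − B) = 4.869·(1 − 0.181984) = 4.869·0.818016 = 3.9829 E

Final: 3.9829 Erlangs


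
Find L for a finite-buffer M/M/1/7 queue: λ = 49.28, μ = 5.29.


ρ = 49.28/5.29 = 9.3157
L = ρ[1 − (K+1)ρ^K + Kρ^(K+1)] / [(1−ρ)(1−ρ^(K+1))]
Numerator: 9.3157·(1 − 8·6088428.214306 + 7·56717909.716636) = 3244821974.654573
Denominator: (-8.3157)·(-56717908.716636) = 471648545.263670
L = 3244821974.654573/471648545.263670 = 6.8797

Final: 6.8797


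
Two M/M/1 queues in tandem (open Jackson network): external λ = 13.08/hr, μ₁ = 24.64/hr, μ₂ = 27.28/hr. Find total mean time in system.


Each node sees arrival rate λ = 13.08/hr (tandem ⇒ throughput preserved).
W₁ = 1/(μ₁−λ) = 1/(24.64−13.08) = 0.08651 hr
W₂ = 1/(μ₂−λ) = 1/(27.28−13.08) = 0.07042 hr
W_total = W₁ + W₂ = 0.08651 + 0.07042 = 0.15693 hr

Final: 0.15693 hr


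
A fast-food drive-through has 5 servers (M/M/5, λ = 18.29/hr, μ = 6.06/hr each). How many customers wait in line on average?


a = λ/μ = 3.0182; ρ = a/5 = 0.6036
P₀ = 0.045709
Lq = P₀·a^c·ρ / (c!·(1−ρ)²) = 0.045709·250.44099·0.6036/(120·0.15711)
= 0.36652

Final: 0.36652


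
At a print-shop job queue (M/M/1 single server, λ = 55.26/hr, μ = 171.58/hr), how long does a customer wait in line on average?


ρ = 55.26/171.58 = 0.3221
Wq = ρ/(μ−λ) = 0.3221/(171.58 − 55.26) = 0.3221/116.32 = 0.002769 hr

Final: 0.002769 hr


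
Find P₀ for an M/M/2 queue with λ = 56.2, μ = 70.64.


a = λ/μ = 56.2/70.64 = 0.7956; ρ = a/c = 0.3978
Σ_{k=0}^{1} a^k/k! (terms k=0..1) = 1.00000 + 0.79558 = 1.79558
Tail: a^2/(2!(1−ρ)) = 0.63295/(2·0.6022) = 0.52553
P₀ = 1/(1.79558 + 0.52553) = 1/2.32111 = 0.430828

Final: 0.430828


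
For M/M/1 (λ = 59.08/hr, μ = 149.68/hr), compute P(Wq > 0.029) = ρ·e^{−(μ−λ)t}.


ρ = 59.08/149.68 = 0.3947
P(Wq > t) = ρ·e^{−(μ−λ)t} = 0.3947·e^{−2.6274}
= 0.3947·0.072266 = 0.028524

Final: 0.028524


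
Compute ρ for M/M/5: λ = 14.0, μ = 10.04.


ρ = λ/(cμ) = 14.0/(5·10.04) = 14.0/50.20 = 0.2789

Final: 0.2789


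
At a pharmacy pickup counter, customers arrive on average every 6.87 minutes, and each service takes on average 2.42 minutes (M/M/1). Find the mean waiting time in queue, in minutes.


λ = 60/6.87 = 8.7336 /hr
μ = 60/2.42 = 24.7934 /hr
ρ = λ/μ = 8.7336/24.7934 = 0.3523
Wq = ρ/(μ−λ) = 0.3523/(24.7934−8.7336) = 0.02193 hr
In minutes: 0.02193·60 = 1.316 min

Final: 1.316 min


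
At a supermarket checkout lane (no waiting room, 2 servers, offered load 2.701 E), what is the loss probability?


B(c,a) = (a^c/c!) / Σ_{k=0}^{c} a^k/k!
a^2/2! = 3.647701
Σ terms (k=0..2): 1.00000 + 2.70100 + 3.64770 = 7.348700
B = 3.647701/7.348700 = 0.496374

Final: 0.496374


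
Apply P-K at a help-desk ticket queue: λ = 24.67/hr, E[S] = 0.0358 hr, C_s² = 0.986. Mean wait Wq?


ρ = λ·E[S] = 24.67·0.0358 = 0.8832
E[S²] = E[S]²(1+C_s²) = 0.0358²·(1+0.986) = 0.002545
Wq = λ·E[S²]/(2(1−ρ)) = 24.67·0.002545/(2·0.1168) = 0.26878 hr

Final: 0.26878 hr


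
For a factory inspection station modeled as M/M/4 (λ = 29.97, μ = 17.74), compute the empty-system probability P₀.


a = λ/μ = 29.97/17.74 = 1.6894; ρ = a/c = 0.4224
Σ_{k=0}^{3} a^k/k! (terms k=0..3) = 1.00000 + 1.68940 + 1.42704 + 0.80362 = 4.92006
Tail: a^4/(4!(1−ρ)) = 8.14578/(24·0.5776) = 0.58757
P₀ = 1/(4.92006 + 0.58757) = 1/5.50762 = 0.181566

Final: 0.181566


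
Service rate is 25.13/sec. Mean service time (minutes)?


Mean service time = 1/μ = 1/25.13 second = 0.03979 second
In minutes: 0.03979 × 0.0166667 = 0.0006632 min

Final: 0.0006632 min


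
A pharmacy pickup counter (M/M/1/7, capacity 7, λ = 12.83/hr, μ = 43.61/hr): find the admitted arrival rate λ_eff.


ρ = 0.2942; P_K = (1−ρ)ρ^7/(1−ρ^8) = 0.0001346
λ_eff = λ(1 − P_K) = 12.83·(1 − 0.0001346) = 12.83·0.999865 = 12.8283 /hr

Final: 12.8283 /hr


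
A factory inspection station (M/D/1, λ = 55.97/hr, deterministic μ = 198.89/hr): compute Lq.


ρ = 55.97/198.89 = 0.2814
M/D/1: Lq = ρ²/(2(1−ρ)) = 0.07919/(2·0.7186) = 0.05510

Final: 0.05510


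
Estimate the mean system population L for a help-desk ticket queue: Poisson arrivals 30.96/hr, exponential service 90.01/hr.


ρ = λ/μ = 30.96/90.01 = 0.3440
L = ρ/(1−ρ) = 0.3440/(1 − 0.3440) = 0.3440/0.6560 = 0.5243

Final: 0.5243


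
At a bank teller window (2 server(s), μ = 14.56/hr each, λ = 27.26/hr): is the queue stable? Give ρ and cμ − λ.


Total capacity cμ = 2·14.56 = 29.12/hr
ρ = λ/(cμ) = 27.26/29.12 = 0.9361
Stable ⇔ ρ < 1: YES
Spare capacity = cμ − λ = 29.12 − 27.26 = 1.86/hr

Final: ρ = 0.9361; stable; margin = 1.86/hr


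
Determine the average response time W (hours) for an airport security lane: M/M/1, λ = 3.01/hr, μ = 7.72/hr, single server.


W = 1/(μ−λ) = 1/(7.72 − 3.01) = 1/4.71 = 0.2123 hr

Final: 0.2123 hr


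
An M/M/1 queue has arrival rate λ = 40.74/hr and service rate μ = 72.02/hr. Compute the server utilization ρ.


ρ = λ/μ = 40.74/72.02 = 0.5657

Final: 0.5657


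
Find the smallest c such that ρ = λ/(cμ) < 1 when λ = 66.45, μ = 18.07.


Stability requires cμ > λ ⇔ c > λ/μ.
λ/μ = 66.45/18.07 = 3.6774
Minimum integer c = ⌊3.6774⌋ + 1 = 4
Check: 4·18.07 = 72.28 > 66.45, while 3·18.07 = 54.21 ≤ 66.45

Final: 4 servers


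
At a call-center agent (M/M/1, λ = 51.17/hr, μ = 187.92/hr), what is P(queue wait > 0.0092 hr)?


ρ = 51.17/187.92 = 0.2723
P(Wq > t) = ρ·e^{−(μ−λ)t} = 0.2723·e^{−1.2581}
= 0.2723·0.284193 = 0.077385

Final: 0.077385


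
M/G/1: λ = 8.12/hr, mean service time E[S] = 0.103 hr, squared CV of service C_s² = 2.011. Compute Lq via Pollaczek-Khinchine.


ρ = λ·E[S] = 8.12·0.103 = 0.8364
Lq = ρ²(1+C_s²)/(2(1−ρ)) = 0.6995·(1+2.011)/(2·0.1636)
= 0.6995·3.0110/0.3273 = 6.43543

Final: 6.43543


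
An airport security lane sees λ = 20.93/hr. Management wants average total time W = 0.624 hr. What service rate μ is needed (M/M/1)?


W = 1/(μ−λ) ⇒ μ − λ = 1/W = 1/0.624 = 1.6026
μ = λ + 1/W = 20.93 + 1.6026 = 22.5326 per hr

Final: 22.5326 /hr


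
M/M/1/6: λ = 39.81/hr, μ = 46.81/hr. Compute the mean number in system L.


ρ = 39.81/46.81 = 0.8505
L = ρ[1 − (K+1)ρ^K + Kρ^(K+1)] / [(1−ρ)(1−ρ^(K+1))]
Numerator: 0.8505·(1 − 7·0.378374 + 6·0.321792) = 0.239942
Denominator: (0.1495)·(0.678208) = 0.101420
L = 0.239942/0.101420 = 2.3658

Final: 2.3658


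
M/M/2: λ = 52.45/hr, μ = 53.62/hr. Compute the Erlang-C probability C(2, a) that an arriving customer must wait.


a = λ/μ = 0.9782; ρ = a/2 = 0.4891
P₀ = 0.343102 (from M/M/c formula)
C(c,a) = [a^c/(c!(1−ρ))]·P₀ = [0.95684/(2·0.5109)]·0.343102
= 0.93640·0.343102 = 0.321282

Final: 0.321282


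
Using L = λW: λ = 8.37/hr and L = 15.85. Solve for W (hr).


W = L/λ = 15.85/8.37 = 1.8937 hr

Final: 1.8937 hr


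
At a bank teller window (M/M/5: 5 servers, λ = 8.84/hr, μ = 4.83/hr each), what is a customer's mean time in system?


a = 1.8302; ρ = 0.3660; P₀ = 0.159633
Lq = P₀·a^c·ρ/(c!(1−ρ)²) = 0.02488
Wq = Lq/λ = 0.02488/8.84 = 0.002815 hr
W = Wq + 1/μ = 0.002815 + 0.20704 = 0.20985 hr

Final: 0.20985 hr


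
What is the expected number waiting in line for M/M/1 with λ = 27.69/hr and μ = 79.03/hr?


ρ = 27.69/79.03 = 0.3504
Lq = ρ²/(1−ρ) = 0.1228/0.6496 = 0.1890

Final: 0.1890


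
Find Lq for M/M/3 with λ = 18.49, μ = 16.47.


a = λ/μ = 1.1226; ρ = a/3 = 0.3742
P₀ = 0.319524
Lq = P₀·a^c·ρ / (c!·(1−ρ)²) = 0.319524·1.41491·0.3742/(6·0.39161)
= 0.07200

Final: 0.07200


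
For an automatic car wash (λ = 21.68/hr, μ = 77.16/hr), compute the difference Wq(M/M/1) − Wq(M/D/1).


ρ = 21.68/77.16 = 0.2810
Wq(M/M/1) = ρ/(μ−λ) = 0.2810/55.48 = 0.005064 hr
Wq(M/D/1) = ρ/(2(μ−λ)) = 0.002532 hr
Savings = 0.005064 − 0.002532 = 0.002532 hr

Final: 0.002532 hr


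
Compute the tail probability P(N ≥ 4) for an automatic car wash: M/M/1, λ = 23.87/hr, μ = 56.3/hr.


ρ = 23.87/56.3 = 0.4240
P(N ≥ n) = ρ^n = 0.4240^4 = 0.032313

Final: 0.032313


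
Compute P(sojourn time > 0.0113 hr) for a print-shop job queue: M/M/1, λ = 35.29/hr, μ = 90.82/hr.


W ~ Exponential(μ−λ) for M/M/1.
μ − λ = 90.82 − 35.29 = 55.5300
P(W > t) = e^{−(μ−λ)t} = e^{−0.6275} = 0.533931

Final: 0.533931


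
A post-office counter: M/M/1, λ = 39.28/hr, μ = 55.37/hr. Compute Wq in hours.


ρ = 39.28/55.37 = 0.7094
Wq = ρ/(μ−λ) = 0.7094/(55.37 − 39.28) = 0.7094/16.09 = 0.04409 hr

Final: 0.04409 hr


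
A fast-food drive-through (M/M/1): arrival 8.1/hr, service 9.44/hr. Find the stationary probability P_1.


ρ = 8.1/9.44 = 0.8581
P_n = (1−ρ)·ρ^n = (1 − 0.8581)·0.8581^1 = 0.1419·0.858051 = 0.121800

Final: 0.121800


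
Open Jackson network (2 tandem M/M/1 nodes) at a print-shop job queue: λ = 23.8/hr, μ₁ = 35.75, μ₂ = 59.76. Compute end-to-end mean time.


Each node sees arrival rate λ = 23.8/hr (tandem ⇒ throughput preserved).
W₁ = 1/(μ₁−λ) = 1/(35.75−23.8) = 0.08368 hr
W₂ = 1/(μ₂−λ) = 1/(59.76−23.8) = 0.02781 hr
W_total = W₁ + W₂ = 0.08368 + 0.02781 = 0.11149 hr

Final: 0.11149 hr


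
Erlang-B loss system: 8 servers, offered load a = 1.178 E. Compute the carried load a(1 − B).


B(8,1.178) = 0.00002832 (Erlang-B)
Carried load = a(1 − B) = 1.178·(1 − 0.00002832) = 1.178·0.999972 = 1.1780 E

Final: 1.1780 Erlangs


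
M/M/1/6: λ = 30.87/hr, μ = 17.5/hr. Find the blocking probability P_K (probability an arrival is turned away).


ρ = λ/μ = 30.87/17.5 = 1.7640
P_K = (1−ρ)ρ^K/(1−ρ^(K+1)) = (-0.7640·30.129469)/(1 − 53.148384)
= -23.018915/-52.148384 = 0.441412

Final: 0.441412


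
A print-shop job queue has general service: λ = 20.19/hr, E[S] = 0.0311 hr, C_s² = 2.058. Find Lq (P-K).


ρ = λ·E[S] = 20.19·0.0311 = 0.6279
Lq = ρ²(1+C_s²)/(2(1−ρ)) = 0.3943·(1+2.058)/(2·0.3721)
= 0.3943·3.0580/0.7442 = 1.62014

Final: 1.62014


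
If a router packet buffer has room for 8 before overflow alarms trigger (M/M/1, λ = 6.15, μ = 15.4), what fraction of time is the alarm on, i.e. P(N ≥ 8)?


ρ = 6.15/15.4 = 0.3994
P(N ≥ n) = ρ^n = 0.3994^8 = 0.0006469

Final: 0.0006469


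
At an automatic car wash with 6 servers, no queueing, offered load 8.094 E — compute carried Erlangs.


B(6,8.094) = 0.394838 (Erlang-B)
Carried load = a(1 − B) = 8.094·(1 − 0.394838) = 8.094·0.605162 = 4.8982 E

Final: 4.8982 Erlangs


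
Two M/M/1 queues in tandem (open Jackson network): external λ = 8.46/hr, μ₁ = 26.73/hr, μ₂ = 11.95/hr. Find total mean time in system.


Each node sees arrival rate λ = 8.46/hr (tandem ⇒ throughput preserved).
W₁ = 1/(μ₁−λ) = 1/(26.73−8.46) = 0.05473 hr
W₂ = 1/(μ₂−λ) = 1/(11.95−8.46) = 0.28653 hr
W_total = W₁ + W₂ = 0.05473 + 0.28653 = 0.34127 hr

Final: 0.34127 hr


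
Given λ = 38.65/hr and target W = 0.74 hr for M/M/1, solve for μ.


W = 1/(μ−λ) ⇒ μ − λ = 1/W = 1/0.74 = 1.3514
μ = λ + 1/W = 38.65 + 1.3514 = 40.0014 per hr

Final: 40.0014 /hr


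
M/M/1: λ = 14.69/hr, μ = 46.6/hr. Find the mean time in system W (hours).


W = 1/(μ−λ) = 1/(46.6 − 14.69) = 1/31.91 = 0.03134 hr

Final: 0.03134 hr


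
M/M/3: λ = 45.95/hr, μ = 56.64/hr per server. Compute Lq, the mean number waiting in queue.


a = λ/μ = 0.8113; ρ = a/3 = 0.2704
P₀ = 0.442026
Lq = P₀·a^c·ρ / (c!·(1−ρ)²) = 0.442026·0.53393·0.2704/(6·0.53228)
= 0.01998

Final: 0.01998


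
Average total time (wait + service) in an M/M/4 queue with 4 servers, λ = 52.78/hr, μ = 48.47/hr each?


a = 1.0889; ρ = 0.2722; P₀ = 0.335853
Lq = P₀·a^c·ρ/(c!(1−ρ)²) = 0.01011
Wq = Lq/λ = 0.01011/52.78 = 0.0001916 hr
W = Wq + 1/μ = 0.0001916 + 0.02063 = 0.02082 hr

Final: 0.02082 hr


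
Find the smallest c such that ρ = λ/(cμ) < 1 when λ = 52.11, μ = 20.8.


Stability requires cμ > λ ⇔ c > λ/μ.
λ/μ = 52.11/20.8 = 2.5053
Minimum integer c = ⌊2.5053⌋ + 1 = 3
Check: 3·20.8 = 62.40 > 52.11, while 2·20.8 = 41.60 ≤ 52.11

Final: 3 servers


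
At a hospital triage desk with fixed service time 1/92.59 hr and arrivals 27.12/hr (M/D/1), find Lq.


ρ = 27.12/92.59 = 0.2929
M/D/1: Lq = ρ²/(2(1−ρ)) = 0.08579/(2·0.7071) = 0.06067

Final: 0.06067


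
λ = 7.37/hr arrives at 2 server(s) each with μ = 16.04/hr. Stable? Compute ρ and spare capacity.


Total capacity cμ = 2·16.04 = 32.08/hr
ρ = λ/(cμ) = 7.37/32.08 = 0.2297
Stable ⇔ ρ < 1: YES
Spare capacity = cμ − λ = 32.08 − 7.37 = 24.71/hr

Final: ρ = 0.2297; stable; margin = 24.71/hr


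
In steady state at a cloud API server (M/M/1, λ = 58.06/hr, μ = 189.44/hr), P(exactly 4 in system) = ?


ρ = 58.06/189.44 = 0.3065
P_n = (1−ρ)·ρ^n = (1 − 0.3065)·0.3065^4 = 0.6935·0.008823 = 0.006119

Final: 0.006119


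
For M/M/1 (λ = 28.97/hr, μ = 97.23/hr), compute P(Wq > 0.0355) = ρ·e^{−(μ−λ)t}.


ρ = 28.97/97.23 = 0.2980
P(Wq > t) = ρ·e^{−(μ−λ)t} = 0.2980·e^{−2.4232}
= 0.2980·0.088635 = 0.026409

Final: 0.026409


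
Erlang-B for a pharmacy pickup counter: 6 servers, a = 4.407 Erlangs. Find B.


B(c,a) = (a^c/c!) / Σ_{k=0}^{c} a^k/k!
a^6/6! = 10.174798
Σ terms (k=0..6): 1.00000 + 4.40700 + 9.71082 + 14.26520 + 15.71669 + 13.85269 + 10.17480 = 69.127196
B = 10.174798/69.127196 = 0.147190

Final: 0.147190


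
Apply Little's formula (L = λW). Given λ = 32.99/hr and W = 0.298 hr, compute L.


L = λW = 32.99·0.298 = 9.8310

Final: 9.8310


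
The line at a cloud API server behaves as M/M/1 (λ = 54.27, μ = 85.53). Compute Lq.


ρ = 54.27/85.53 = 0.6345
Lq = ρ²/(1−ρ) = 0.4026/0.3655 = 1.1016

Final: 1.1016


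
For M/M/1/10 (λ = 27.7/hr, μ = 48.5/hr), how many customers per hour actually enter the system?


ρ = 0.5711; P_K = (1−ρ)ρ^10/(1−ρ^11) = 0.001587
λ_eff = λ(1 − P_K) = 27.7·(1 − 0.001587) = 27.7·0.998413 = 27.6560 /hr

Final: 27.6560 /hr


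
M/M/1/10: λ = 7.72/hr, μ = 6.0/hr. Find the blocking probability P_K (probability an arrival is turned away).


ρ = λ/μ = 7.72/6.0 = 1.2867
P_K = (1−ρ)ρ^K/(1−ρ^(K+1)) = (-0.2867·12.435421)/(1 − 16.000242)
= -3.564821/-15.000242 = 0.237651

Final: 0.237651


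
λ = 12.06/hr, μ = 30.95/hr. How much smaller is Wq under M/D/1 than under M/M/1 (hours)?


ρ = 12.06/30.95 = 0.3897
Wq(M/M/1) = ρ/(μ−λ) = 0.3897/18.89 = 0.02063 hr
Wq(M/D/1) = ρ/(2(μ−λ)) = 0.01031 hr
Savings = 0.02063 − 0.01031 = 0.01031 hr

Final: 0.01031 hr


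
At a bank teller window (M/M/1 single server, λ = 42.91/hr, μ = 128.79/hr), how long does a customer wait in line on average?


ρ = 42.91/128.79 = 0.3332
Wq = ρ/(μ−λ) = 0.3332/(128.79 − 42.91) = 0.3332/85.88 = 0.003880 hr

Final: 0.003880 hr


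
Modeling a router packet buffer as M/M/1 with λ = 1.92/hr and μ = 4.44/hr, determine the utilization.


ρ = λ/μ = 1.92/4.44 = 0.4324

Final: 0.4324


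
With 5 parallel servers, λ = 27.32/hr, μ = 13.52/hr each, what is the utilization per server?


ρ = λ/(cμ) = 27.32/(5·13.52) = 27.32/67.60 = 0.4041

Final: 0.4041


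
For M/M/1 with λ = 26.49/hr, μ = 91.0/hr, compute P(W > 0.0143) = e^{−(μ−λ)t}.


W ~ Exponential(μ−λ) for M/M/1.
μ − λ = 91.0 − 26.49 = 64.5100
P(W > t) = e^{−(μ−λ)t} = e^{−0.9225} = 0.397527

Final: 0.397527


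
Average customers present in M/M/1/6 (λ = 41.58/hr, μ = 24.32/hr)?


ρ = 41.58/24.32 = 1.7097
L = ρ[1 − (K+1)ρ^K + Kρ^(K+1)] / [(1−ρ)(1−ρ^(K+1))]
Numerator: 1.7097·(1 − 7·24.976150 + 6·42.701821) = 140.841790
Denominator: (-0.7097)·(-41.701821) = 29.595947
L = 140.841790/29.595947 = 4.7588

Final: 4.7588


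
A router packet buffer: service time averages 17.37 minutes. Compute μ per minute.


μ = 1/(service time) in consistent units.
1 minute = 1 min, so μ = 1/17.37 = 0.05757 per minute

Final: 0.05757 /min


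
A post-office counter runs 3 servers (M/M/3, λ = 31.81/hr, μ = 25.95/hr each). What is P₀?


a = λ/μ = 31.81/25.95 = 1.2258; ρ = a/c = 0.4086
Σ_{k=0}^{2} a^k/k! (terms k=0..2) = 1.00000 + 1.22582 + 0.75132 = 2.97713
Tail: a^3/(3!(1−ρ)) = 1.84195/(6·0.5914) = 0.51910
P₀ = 1/(2.97713 + 0.51910) = 1/3.49623 = 0.286022

Final: 0.286022


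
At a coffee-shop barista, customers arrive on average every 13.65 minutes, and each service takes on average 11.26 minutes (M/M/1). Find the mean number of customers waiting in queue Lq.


λ = 60/13.65 = 4.3956 /hr
μ = 60/11.26 = 5.3286 /hr
ρ = λ/μ = 4.3956/5.3286 = 0.8249
Lq = ρ²/(1−ρ) = 0.6805/0.1751 = 3.8864

Final: 3.8864


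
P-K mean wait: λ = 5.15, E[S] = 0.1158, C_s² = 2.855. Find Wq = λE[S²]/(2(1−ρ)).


ρ = λ·E[S] = 5.15·0.1158 = 0.5964
E[S²] = E[S]²(1+C_s²) = 0.1158²·(1+2.855) = 0.051694
Wq = λ·E[S²]/(2(1−ρ)) = 5.15·0.051694/(2·0.4036) = 0.32979 hr

Final: 0.32979 hr


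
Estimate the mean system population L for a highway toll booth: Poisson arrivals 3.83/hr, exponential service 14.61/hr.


ρ = λ/μ = 3.83/14.61 = 0.2621
L = ρ/(1−ρ) = 0.2621/(1 − 0.2621) = 0.2621/0.7379 = 0.3553

Final: 0.3553


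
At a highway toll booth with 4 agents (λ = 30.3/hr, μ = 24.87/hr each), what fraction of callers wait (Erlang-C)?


a = λ/μ = 1.2183; ρ = a/4 = 0.3046
P₀ = 0.294644 (from M/M/c formula)
C(c,a) = [a^c/(c!(1−ρ))]·P₀ = [2.20327/(24·0.6954)]·0.294644
= 0.13201·0.294644 = 0.038896

Final: 0.038896


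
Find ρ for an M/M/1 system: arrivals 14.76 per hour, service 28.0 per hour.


ρ = λ/μ = 14.76/28.0 = 0.5271

Final: 0.5271


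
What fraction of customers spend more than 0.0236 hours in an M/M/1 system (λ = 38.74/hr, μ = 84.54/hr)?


W ~ Exponential(μ−λ) for M/M/1.
μ − λ = 84.54 − 38.74 = 45.8000
P(W > t) = e^{−(μ−λ)t} = e^{−1.0809} = 0.339297

Final: 0.339297


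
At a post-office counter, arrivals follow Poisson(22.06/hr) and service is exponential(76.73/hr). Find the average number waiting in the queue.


ρ = 22.06/76.73 = 0.2875
Lq = ρ²/(1−ρ) = 0.08266/0.7125 = 0.1160

Final: 0.1160


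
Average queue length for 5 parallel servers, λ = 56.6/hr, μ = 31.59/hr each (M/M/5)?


a = λ/μ = 1.7917; ρ = a/5 = 0.3583
P₀ = 0.165985
Lq = P₀·a^c·ρ / (c!·(1−ρ)²) = 0.165985·18.46435·0.3583/(120·0.41173)
= 0.02223

Final: 0.02223


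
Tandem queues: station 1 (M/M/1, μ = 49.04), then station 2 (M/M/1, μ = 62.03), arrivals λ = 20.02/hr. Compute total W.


Each node sees arrival rate λ = 20.02/hr (tandem ⇒ throughput preserved).
W₁ = 1/(μ₁−λ) = 1/(49.04−20.02) = 0.03446 hr
W₂ = 1/(μ₂−λ) = 1/(62.03−20.02) = 0.02380 hr
W_total = W₁ + W₂ = 0.03446 + 0.02380 = 0.05826 hr

Final: 0.05826 hr


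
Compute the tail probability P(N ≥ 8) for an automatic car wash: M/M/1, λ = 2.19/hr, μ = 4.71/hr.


ρ = 2.19/4.71 = 0.4650
P(N ≥ n) = ρ^n = 0.4650^8 = 0.002185

Final: 0.002185


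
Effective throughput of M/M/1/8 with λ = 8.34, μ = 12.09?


ρ = 0.6898; P_K = (1−ρ)ρ^8/(1−ρ^9) = 0.016488
λ_eff = λ(1 − P_K) = 8.34·(1 − 0.016488) = 8.34·0.983512 = 8.2025 /hr

Final: 8.2025 /hr


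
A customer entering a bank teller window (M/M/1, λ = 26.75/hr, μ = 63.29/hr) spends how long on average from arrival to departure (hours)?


W = 1/(μ−λ) = 1/(63.29 − 26.75) = 1/36.54 = 0.02737 hr

Final: 0.02737 hr


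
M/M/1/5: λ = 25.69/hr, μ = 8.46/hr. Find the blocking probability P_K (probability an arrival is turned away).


ρ = λ/μ = 25.69/8.46 = 3.0366
P_K = (1−ρ)ρ^K/(1−ρ^(K+1)) = (-2.0366·258.207413)/(1 − 784.083739)
= -525.876327/-783.083739 = 0.671545

Final: 0.671545


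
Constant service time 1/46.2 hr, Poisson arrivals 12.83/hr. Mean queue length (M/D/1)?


ρ = 12.83/46.2 = 0.2777
M/D/1: Lq = ρ²/(2(1−ρ)) = 0.07712/(2·0.7223) = 0.05339

Final: 0.05339


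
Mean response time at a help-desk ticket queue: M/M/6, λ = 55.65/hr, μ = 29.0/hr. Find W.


a = 1.9190; ρ = 0.3198; P₀ = 0.146590
Lq = P₀·a^c·ρ/(c!(1−ρ)²) = 0.007028
Wq = Lq/λ = 0.007028/55.65 = 0.0001263 hr
W = Wq + 1/μ = 0.0001263 + 0.03448 = 0.03461 hr

Final: 0.03461 hr


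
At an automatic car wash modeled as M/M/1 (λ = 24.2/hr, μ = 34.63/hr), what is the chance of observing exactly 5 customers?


ρ = 24.2/34.63 = 0.6988
P_n = (1−ρ)·ρ^n = (1 − 0.6988)·0.6988^5 = 0.3012·0.166653 = 0.050193

Final: 0.050193


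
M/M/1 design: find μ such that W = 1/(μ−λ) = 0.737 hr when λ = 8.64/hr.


W = 1/(μ−λ) ⇒ μ − λ = 1/W = 1/0.737 = 1.3569
μ = λ + 1/W = 8.64 + 1.3569 = 9.9969 per hr

Final: 9.9969 /hr


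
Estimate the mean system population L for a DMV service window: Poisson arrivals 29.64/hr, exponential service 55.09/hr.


ρ = λ/μ = 29.64/55.09 = 0.5380
L = ρ/(1−ρ) = 0.5380/(1 − 0.5380) = 0.5380/0.4620 = 1.1646

Final: 1.1646


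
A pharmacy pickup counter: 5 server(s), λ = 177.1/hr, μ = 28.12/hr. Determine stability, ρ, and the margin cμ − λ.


Total capacity cμ = 5·28.12 = 140.60/hr
ρ = λ/(cμ) = 177.1/140.60 = 1.2596
Stable ⇔ ρ < 1: NO
Spare capacity = cμ − λ = 140.60 − 177.1 = -36.50/hr

Final: ρ = 1.2596; unstable; margin = -36.50/hr


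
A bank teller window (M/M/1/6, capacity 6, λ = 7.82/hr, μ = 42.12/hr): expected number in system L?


ρ = 7.82/42.12 = 0.1857
L = ρ[1 − (K+1)ρ^K + Kρ^(K+1)] / [(1−ρ)(1−ρ^(K+1))]
Numerator: 0.1857·(1 − 7·0.00004096 + 6·0.000007604) = 0.185615
Denominator: (0.8143)·(0.999992) = 0.814334
L = 0.185615/0.814334 = 0.2279

Final: 0.2279


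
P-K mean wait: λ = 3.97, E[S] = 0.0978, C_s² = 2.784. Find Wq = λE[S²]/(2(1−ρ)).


ρ = λ·E[S] = 3.97·0.0978 = 0.3883
E[S²] = E[S]²(1+C_s²) = 0.0978²·(1+2.784) = 0.036193
Wq = λ·E[S²]/(2(1−ρ)) = 3.97·0.036193/(2·0.6117) = 0.11744 hr

Final: 0.11744 hr


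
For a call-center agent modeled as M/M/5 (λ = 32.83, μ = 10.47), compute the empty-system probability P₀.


a = λ/μ = 32.83/10.47 = 3.1356; ρ = a/c = 0.6271
Σ_{k=0}^{4} a^k/k! (terms k=0..4) = 1.00000 + 3.13563 + 4.91607 + 5.13832 + 4.02796 = 18.21799
Tail: a^5/(5!(1−ρ)) = 303.12448/(120·0.3729) = 6.77449
P₀ = 1/(18.21799 + 6.77449) = 1/24.99248 = 0.040012

Final: 0.040012


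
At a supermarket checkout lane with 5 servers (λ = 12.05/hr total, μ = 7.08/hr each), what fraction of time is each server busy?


ρ = λ/(cμ) = 12.05/(5·7.08) = 12.05/35.40 = 0.3404

Final: 0.3404


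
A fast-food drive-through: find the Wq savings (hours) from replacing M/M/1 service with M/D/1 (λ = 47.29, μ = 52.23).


ρ = 47.29/52.23 = 0.9054
Wq(M/M/1) = ρ/(μ−λ) = 0.9054/4.94 = 0.18328 hr
Wq(M/D/1) = ρ/(2(μ−λ)) = 0.09164 hr
Savings = 0.18328 − 0.09164 = 0.09164 hr

Final: 0.09164 hr


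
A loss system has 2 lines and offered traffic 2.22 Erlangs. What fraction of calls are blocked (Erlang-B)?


B(c,a) = (a^c/c!) / Σ_{k=0}^{c} a^k/k!
a^2/2! = 2.464200
Σ terms (k=0..2): 1.00000 + 2.22000 + 2.46420 = 5.684200
B = 2.464200/5.684200 = 0.433517

Final: 0.433517


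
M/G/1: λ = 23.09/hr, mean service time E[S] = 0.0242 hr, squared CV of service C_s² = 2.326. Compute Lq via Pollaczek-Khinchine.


ρ = λ·E[S] = 23.09·0.0242 = 0.5588
Lq = ρ²(1+C_s²)/(2(1−ρ)) = 0.3122·(1+2.326)/(2·0.4412)
= 0.3122·3.3260/0.8824 = 1.17683

Final: 1.17683


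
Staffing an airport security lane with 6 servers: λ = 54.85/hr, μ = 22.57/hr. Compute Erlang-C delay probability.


a = λ/μ = 2.4302; ρ = a/6 = 0.4050
P₀ = 0.087597 (from M/M/c formula)
C(c,a) = [a^c/(c!(1−ρ))]·P₀ = [206.00153/(720·0.5950)]·0.087597
= 0.48089·0.087597 = 0.042125

Final: 0.042125


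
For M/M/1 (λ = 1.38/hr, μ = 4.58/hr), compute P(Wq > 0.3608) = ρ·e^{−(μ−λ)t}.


ρ = 1.38/4.58 = 0.3013
P(Wq > t) = ρ·e^{−(μ−λ)t} = 0.3013·e^{−1.1546}
= 0.3013·0.315196 = 0.094972

Final: 0.094972


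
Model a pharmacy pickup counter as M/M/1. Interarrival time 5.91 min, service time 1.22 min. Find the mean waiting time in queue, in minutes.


λ = 60/5.91 = 10.1523 /hr
μ = 60/1.22 = 49.1803 /hr
ρ = λ/μ = 10.1523/49.1803 = 0.2064
Wq = ρ/(μ−λ) = 0.2064/(49.1803−10.1523) = 0.005289 hr
In minutes: 0.005289·60 = 0.3174 min

Final: 0.3174 min


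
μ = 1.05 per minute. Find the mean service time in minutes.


Mean service time = 1/μ = 1/1.05 minute = 0.95238 minute
In minutes: 0.95238 × 1 = 0.9524 min

Final: 0.9524 min


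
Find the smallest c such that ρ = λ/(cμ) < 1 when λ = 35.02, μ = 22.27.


Stability requires cμ > λ ⇔ c > λ/μ.
λ/μ = 35.02/22.27 = 1.5725
Minimum integer c = ⌊1.5725⌋ + 1 = 2
Check: 2·22.27 = 44.54 > 35.02, while 1·22.27 = 22.27 ≤ 35.02

Final: 2 servers


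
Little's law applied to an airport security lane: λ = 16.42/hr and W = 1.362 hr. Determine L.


L = λW = 16.42·1.362 = 22.3640

Final: 22.3640


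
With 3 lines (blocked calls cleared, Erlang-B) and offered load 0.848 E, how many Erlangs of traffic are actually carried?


B(3,0.848) = 0.044013 (Erlang-B)
Carried load = a(1 − B) = 0.848·(1 − 0.044013) = 0.848·0.955987 = 0.8107 E

Final: 0.8107 Erlangs


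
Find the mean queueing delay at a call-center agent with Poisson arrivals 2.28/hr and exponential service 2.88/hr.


ρ = 2.28/2.88 = 0.7917
Wq = ρ/(μ−λ) = 0.7917/(2.88 − 2.28) = 0.7917/0.6000 = 1.3194 hr

Final: 1.3194 hr


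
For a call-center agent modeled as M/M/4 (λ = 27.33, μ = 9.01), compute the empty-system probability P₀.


a = λ/μ = 27.33/9.01 = 3.0333; ρ = a/c = 0.7583
Σ_{k=0}^{3} a^k/k! (terms k=0..3) = 1.00000 + 3.03330 + 4.60044 + 4.65150 = 13.28524
Tail: a^4/(4!(1−ρ)) = 84.65632/(24·0.2417) = 14.59536
P₀ = 1/(13.28524 + 14.59536) = 1/27.88060 = 0.035867

Final: 0.035867


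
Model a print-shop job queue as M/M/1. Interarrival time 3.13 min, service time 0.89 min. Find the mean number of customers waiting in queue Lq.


λ = 60/3.13 = 19.1693 /hr
μ = 60/0.89 = 67.4157 /hr
ρ = λ/μ = 19.1693/67.4157 = 0.2843
Lq = ρ²/(1−ρ) = 0.08085/0.7157 = 0.1130

Final: 0.1130


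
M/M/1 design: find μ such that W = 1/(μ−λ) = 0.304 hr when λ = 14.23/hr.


W = 1/(μ−λ) ⇒ μ − λ = 1/W = 1/0.304 = 3.2895
μ = λ + 1/W = 14.23 + 3.2895 = 17.5195 per hr

Final: 17.5195 /hr


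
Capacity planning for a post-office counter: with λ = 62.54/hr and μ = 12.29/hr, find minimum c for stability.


Stability requires cμ > λ ⇔ c > λ/μ.
λ/μ = 62.54/12.29 = 5.0887
Minimum integer c = ⌊5.0887⌋ + 1 = 6
Check: 6·12.29 = 73.74 > 62.54, while 5·12.29 = 61.45 ≤ 62.54

Final: 6 servers
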